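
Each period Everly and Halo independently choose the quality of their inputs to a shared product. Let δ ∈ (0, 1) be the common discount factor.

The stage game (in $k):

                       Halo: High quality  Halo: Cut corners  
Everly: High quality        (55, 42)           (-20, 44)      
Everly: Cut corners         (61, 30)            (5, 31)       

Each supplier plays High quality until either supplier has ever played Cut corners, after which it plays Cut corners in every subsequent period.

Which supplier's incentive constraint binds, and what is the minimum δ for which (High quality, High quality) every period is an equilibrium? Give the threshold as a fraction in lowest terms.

Everly's threshold: (61−55)/(61−5) = 3/28.
Halo's threshold: (44−42)/(44−31) = 2/13.
3/28 < 2/13, so Halo binds and δ* = 2/13.

Halo; δ ≥ 2/13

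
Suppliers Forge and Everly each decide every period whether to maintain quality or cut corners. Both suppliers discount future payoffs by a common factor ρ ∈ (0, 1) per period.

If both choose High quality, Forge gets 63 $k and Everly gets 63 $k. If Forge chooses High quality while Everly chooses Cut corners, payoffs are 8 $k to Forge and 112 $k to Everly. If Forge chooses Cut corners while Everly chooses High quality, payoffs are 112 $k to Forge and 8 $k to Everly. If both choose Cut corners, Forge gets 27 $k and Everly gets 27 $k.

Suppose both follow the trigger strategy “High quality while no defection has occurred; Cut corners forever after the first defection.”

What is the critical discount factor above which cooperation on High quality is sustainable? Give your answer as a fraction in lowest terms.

Under grim trigger the critical discount factor is (T−C)/(T−P) with T = 112, C = 63, P = 27.
ρ* = (112−63)/(112−27) = 49/85.

49/85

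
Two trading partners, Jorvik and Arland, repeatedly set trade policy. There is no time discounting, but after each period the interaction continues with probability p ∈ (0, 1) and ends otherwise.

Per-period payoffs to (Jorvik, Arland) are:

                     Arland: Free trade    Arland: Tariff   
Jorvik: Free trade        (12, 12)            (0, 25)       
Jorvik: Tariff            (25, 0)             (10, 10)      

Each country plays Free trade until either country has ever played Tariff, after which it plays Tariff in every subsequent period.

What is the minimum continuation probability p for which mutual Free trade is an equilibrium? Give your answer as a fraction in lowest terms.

13/15

With no time discounting, the continuation probability p plays the role of the discount factor.
Grim-trigger IC: 12/(1−p) ≥ 25 + 10p/(1−p) ⇒ p ≥ (25−12)/(25−10) = 13/15.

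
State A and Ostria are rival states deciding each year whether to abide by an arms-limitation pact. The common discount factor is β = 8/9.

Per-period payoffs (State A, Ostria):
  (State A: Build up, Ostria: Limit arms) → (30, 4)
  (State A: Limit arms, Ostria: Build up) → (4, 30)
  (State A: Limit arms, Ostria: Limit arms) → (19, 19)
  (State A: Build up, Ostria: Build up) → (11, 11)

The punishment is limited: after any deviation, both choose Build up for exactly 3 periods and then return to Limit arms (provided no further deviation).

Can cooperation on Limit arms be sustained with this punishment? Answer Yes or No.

Yes

IC: β+…+β^3 ≥ (30−19)/(19−11) = 11/8.
At β = 8/9: partial sum = 2.3813 ≥ 1.3750. Cooperation sustainable.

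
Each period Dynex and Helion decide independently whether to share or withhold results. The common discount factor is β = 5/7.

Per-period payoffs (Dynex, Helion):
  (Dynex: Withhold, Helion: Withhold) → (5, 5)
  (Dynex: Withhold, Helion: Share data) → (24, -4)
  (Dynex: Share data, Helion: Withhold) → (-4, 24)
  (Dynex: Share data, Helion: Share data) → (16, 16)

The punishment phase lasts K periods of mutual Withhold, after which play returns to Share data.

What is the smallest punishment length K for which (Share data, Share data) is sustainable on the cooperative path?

2

IC: β(1−β^K)/(1−β) ≥ (24−16)/(16−5) = 8/11.
With β = 5/7: need 1 − β^K ≥ 8/11·(1−5/7)/(5/7), i.e. β^K ≤ 0.7091.
Since (5/7)^1 = 0.7143 and (5/7)^2 = 0.5102, the smallest such K is 2.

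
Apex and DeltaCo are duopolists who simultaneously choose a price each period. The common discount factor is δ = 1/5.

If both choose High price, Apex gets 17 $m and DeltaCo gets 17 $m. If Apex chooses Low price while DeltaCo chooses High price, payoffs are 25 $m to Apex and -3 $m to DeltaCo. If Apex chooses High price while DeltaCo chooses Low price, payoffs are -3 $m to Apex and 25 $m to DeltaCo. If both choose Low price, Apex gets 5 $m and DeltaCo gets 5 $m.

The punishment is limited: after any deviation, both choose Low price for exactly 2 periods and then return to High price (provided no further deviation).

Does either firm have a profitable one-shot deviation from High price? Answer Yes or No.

Yes

Comparing payoff streams over the 3 periods until play realigns: cooperate → 17(1+δ+…+δ^2); deviate → 25 + 5(δ+…+δ^2).
Cooperation is sustained iff (17−5)(δ+…+δ^2) ≥ 25−17.
δ+…+δ^2 = 1/5·(1−(1/5)^2)/(1−1/5) = 0.2400, and (25−17)/(17−5) = 0.6667.
0.2400 < 0.6667, so cooperation is not sustainable.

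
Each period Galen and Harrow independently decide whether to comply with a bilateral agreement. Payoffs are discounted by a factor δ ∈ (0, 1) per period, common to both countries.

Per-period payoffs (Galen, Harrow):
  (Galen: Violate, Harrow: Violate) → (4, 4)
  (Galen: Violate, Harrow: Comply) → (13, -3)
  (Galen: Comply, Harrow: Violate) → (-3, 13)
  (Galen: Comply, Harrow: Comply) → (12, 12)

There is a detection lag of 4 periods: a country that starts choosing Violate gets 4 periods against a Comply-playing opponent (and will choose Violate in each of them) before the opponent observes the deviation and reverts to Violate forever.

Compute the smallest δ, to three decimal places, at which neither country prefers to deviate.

Deviating for the 4 undetected periods gains 13−12 = 1 per period over cooperation, then loses 12−4 = 8 per period forever once punishment starts.
Gain: 1(1 + δ + … + δ^3); loss: 8·δ^4/(1−δ).
No profitable deviation ⇔ 1(1−δ^4) ≤ 8·δ^4, i.e. δ^4 ≥ 1/(1+8) = 1/9.
Hence δ ≥ (1/9)^(1/4) ≈ 0.577.

0.577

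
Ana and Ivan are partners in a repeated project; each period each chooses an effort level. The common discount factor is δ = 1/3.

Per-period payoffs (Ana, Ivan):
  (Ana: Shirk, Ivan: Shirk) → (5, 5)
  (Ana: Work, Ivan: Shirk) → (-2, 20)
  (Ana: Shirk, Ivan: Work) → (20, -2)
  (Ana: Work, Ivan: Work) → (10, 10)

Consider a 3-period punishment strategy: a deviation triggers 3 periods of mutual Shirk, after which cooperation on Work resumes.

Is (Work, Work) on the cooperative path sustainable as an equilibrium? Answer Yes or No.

IC: δ+…+δ^3 ≥ (20−10)/(10−5) = 2.
At δ = 1/3: partial sum = 0.4815 < 2.0000. Cooperation not sustainable.

No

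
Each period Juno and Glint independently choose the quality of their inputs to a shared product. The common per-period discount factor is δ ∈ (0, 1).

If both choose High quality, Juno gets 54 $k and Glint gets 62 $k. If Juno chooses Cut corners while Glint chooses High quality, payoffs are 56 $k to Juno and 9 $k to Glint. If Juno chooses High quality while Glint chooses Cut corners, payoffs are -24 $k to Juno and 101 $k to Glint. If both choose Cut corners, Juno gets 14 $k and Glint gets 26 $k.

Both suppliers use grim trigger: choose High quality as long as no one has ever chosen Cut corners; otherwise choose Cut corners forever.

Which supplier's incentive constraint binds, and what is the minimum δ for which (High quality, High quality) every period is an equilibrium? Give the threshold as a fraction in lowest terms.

Glint; δ ≥ 13/25

For Juno: deviation gain 56−54 = 2, per-period punishment loss 54−14 = 40. IC gives δ ≥ 2/42 = 1/21.
For Glint: gain 39, loss 36 per period, so δ ≥ 39/75 = 13/25.
The tighter constraint is Glint's, so cooperation needs δ ≥ 13/25.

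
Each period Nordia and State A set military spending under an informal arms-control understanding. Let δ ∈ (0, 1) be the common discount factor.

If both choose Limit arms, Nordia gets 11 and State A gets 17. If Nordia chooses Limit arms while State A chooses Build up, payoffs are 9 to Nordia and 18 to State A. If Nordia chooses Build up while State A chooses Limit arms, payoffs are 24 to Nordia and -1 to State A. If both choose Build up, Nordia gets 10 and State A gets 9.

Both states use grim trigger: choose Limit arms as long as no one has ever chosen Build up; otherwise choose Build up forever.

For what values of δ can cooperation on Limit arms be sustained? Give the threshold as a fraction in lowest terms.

13/14

For Nordia: deviation gain 24−11 = 13, per-period punishment loss 11−10 = 1. IC gives δ ≥ 13/14.
For State A: gain 1, loss 8 per period, so δ ≥ 1/9.
The tighter constraint is Nordia's, so cooperation needs δ ≥ 13/14.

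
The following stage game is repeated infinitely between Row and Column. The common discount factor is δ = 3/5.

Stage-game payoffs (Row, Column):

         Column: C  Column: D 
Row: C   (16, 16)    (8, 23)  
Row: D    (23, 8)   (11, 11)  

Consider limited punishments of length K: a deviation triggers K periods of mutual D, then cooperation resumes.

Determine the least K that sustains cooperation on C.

IC: δ(1−δ^K)/(1−δ) ≥ (23−16)/(16−11) = 7/5.
With δ = 3/5: need 1 − δ^K ≥ 7/5·(1−3/5)/(3/5), i.e. δ^K ≤ 0.0667.
Since (3/5)^5 = 0.0778 and (3/5)^6 = 0.0467, the smallest such K is 6.

6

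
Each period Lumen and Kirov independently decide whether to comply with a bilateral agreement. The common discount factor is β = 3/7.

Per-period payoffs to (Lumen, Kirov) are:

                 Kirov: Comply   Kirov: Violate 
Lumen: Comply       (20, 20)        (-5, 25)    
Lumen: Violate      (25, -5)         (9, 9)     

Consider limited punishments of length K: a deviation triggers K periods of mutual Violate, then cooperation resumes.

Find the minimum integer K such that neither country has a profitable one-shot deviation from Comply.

2

Need Σ_{k=1}^{K} β^k ≥ (25−20)/(20−9) = 0.4545 at β = 3/7.
At K = 1 the sum is 0.4286 < 0.4545; at K = 2 it is 0.6122 ≥ 0.4545.
So the minimum punishment length is K = 2.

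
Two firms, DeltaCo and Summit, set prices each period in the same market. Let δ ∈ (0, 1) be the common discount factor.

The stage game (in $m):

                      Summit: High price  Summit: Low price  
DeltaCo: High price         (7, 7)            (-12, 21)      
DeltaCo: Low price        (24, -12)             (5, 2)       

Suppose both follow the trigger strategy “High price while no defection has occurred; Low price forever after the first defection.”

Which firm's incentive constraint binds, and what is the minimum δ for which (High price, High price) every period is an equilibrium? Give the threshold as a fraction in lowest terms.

DeltaCo's threshold: (24−7)/(24−5) = 17/19.
Summit's threshold: (21−7)/(21−2) = 14/19.
17/19 > 14/19, so DeltaCo binds and δ* = 17/19.

DeltaCo; δ ≥ 17/19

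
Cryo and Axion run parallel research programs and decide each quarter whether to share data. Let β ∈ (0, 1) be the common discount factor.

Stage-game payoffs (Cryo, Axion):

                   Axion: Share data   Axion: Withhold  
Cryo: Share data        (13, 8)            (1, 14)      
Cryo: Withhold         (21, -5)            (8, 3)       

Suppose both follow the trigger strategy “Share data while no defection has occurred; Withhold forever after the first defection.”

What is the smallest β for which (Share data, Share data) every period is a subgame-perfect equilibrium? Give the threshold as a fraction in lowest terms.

For Cryo: deviation gain 21−13 = 8, per-period punishment loss 13−8 = 5. IC gives β ≥ 8/13.
For Axion: gain 6, loss 5 per period, so β ≥ 6/11.
The tighter constraint is Cryo's, so cooperation needs β ≥ 8/13.

8/13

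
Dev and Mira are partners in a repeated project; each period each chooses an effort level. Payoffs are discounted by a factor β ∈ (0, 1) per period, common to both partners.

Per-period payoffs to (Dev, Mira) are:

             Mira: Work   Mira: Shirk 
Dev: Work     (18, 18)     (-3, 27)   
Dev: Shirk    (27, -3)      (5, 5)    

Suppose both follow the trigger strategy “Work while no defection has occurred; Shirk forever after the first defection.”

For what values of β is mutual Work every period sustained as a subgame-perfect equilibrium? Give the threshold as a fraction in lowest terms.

9/22

Cooperation forever yields 18 each period: 18/(1−β).
Deviating yields 27 once, then 5 forever: 27 + 5β/(1−β).
No profitable deviation requires 18/(1−β) ≥ 27 + 5β/(1−β).
Multiplying by (1−β): 18 ≥ 27(1−β) + 5β = 27 − 22β.
So 22β ≥ 9, i.e. β ≥ 9/22.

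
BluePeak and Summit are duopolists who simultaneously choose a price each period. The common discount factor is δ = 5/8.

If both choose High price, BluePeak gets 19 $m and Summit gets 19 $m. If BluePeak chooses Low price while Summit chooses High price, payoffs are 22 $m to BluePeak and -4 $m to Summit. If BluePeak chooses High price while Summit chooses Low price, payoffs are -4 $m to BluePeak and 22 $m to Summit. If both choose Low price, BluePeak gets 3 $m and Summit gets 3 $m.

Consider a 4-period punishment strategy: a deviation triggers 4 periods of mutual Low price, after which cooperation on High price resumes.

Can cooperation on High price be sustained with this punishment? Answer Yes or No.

Yes

Comparing payoff streams over the 5 periods until play realigns: cooperate → 19(1+δ+…+δ^4); deviate → 22 + 3(δ+…+δ^4).
Cooperation is sustained iff (19−3)(δ+…+δ^4) ≥ 22−19.
δ+…+δ^4 = 5/8·(1−(5/8)^4)/(1−5/8) = 1.4124, and (22−19)/(19−3) = 0.1875.
1.4124 ≥ 0.1875, so cooperation is sustainable.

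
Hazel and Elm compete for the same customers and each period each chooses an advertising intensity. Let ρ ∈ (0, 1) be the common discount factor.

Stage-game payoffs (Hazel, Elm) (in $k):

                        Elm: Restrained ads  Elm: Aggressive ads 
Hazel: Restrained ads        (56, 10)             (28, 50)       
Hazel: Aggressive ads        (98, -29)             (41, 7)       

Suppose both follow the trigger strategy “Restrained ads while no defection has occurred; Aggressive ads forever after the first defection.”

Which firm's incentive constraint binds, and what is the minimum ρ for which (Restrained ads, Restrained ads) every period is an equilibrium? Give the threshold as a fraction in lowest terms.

Elm; ρ ≥ 40/43

For Hazel: deviation gain 98−56 = 42, per-period punishment loss 56−41 = 15. IC gives ρ ≥ 42/57 = 14/19.
For Elm: gain 40, loss 3 per period, so ρ ≥ 40/43.
The tighter constraint is Elm's, so cooperation needs ρ ≥ 40/43.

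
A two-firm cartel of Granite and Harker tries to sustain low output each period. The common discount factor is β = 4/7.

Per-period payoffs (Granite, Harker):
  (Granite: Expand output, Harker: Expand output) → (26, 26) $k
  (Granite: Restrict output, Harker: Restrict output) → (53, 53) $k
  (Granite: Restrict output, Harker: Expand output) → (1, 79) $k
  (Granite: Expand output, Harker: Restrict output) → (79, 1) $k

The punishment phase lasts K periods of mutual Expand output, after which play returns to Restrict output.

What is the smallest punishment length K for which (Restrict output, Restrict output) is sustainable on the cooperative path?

No profitable deviation requires (53−26)(β+…+β^K) ≥ 79−53, i.e. β+…+β^K ≥ 26/27 ≈ 0.9630.
With β = 4/7, the partial sums are K=1: 0.5714, K=2: 0.8980, K=3: 1.0845.
K = 3 is the first length at which the sum reaches 0.9630.

3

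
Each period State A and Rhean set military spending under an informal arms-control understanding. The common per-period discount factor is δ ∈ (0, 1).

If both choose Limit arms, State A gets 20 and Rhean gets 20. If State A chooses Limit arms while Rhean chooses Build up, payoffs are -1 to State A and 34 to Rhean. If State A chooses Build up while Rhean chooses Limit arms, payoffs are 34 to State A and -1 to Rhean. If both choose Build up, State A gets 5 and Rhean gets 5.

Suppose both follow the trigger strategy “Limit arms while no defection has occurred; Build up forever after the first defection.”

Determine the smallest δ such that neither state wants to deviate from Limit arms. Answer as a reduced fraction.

One-period gain from deviating is 34 − 20 = 14. The loss is 20 − 5 = 15 in every subsequent period, with present value 15·δ/(1−δ).
Deviation is unprofitable when 15·δ/(1−δ) ≥ 14, i.e. δ/(1−δ) ≥ 14/15.
Equivalently δ ≥ 14/(14+15) = 14/29.

14/29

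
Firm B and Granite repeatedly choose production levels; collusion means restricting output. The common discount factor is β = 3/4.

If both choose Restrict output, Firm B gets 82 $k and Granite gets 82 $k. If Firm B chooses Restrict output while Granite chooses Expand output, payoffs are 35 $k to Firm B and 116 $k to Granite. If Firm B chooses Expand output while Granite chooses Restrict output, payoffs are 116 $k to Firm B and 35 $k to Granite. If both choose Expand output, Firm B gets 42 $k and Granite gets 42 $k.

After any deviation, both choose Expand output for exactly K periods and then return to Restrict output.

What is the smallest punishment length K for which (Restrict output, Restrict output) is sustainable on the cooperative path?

2

Need Σ_{k=1}^{K} β^k ≥ (116−82)/(82−42) = 0.8500 at β = 3/4.
At K = 1 the sum is 0.7500 < 0.8500; at K = 2 it is 1.3125 ≥ 0.8500.
So the minimum punishment length is K = 2.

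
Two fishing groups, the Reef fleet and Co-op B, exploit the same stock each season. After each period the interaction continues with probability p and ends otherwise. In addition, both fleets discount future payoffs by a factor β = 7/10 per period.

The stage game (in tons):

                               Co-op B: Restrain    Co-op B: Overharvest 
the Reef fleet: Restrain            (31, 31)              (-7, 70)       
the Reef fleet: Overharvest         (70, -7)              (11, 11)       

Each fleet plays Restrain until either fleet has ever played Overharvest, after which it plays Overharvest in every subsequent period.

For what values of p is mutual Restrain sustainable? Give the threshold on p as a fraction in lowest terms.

390/413

Expected continuation weight on next period's payoff is β·p = 7/10·p, which plays the role of the discount factor.
Cooperation requires 7/10·p ≥ (70−31)/(70−11) = 39/59, hence p ≥ 390/413.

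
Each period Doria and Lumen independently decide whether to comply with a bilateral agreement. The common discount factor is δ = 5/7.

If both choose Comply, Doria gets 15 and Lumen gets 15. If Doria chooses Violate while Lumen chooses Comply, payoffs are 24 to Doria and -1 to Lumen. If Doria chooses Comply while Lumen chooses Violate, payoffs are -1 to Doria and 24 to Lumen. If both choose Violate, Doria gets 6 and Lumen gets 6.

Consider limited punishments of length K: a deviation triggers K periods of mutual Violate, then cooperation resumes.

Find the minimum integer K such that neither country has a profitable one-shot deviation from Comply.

Need Σ_{k=1}^{K} δ^k ≥ (24−15)/(15−6) = 1.0000 at δ = 5/7.
At K = 1 the sum is 0.7143 < 1.0000; at K = 2 it is 1.2245 ≥ 1.0000.
So the minimum punishment length is K = 2.

2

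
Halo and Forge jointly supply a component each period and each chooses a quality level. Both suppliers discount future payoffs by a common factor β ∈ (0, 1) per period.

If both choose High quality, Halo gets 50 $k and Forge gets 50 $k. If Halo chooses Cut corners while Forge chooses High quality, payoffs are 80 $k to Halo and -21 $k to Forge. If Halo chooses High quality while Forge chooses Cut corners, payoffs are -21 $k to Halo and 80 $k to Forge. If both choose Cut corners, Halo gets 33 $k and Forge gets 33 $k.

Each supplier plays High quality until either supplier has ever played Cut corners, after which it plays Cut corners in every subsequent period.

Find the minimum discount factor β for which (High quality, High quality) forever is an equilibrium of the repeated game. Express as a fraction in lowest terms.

One-period gain from deviating is 80 − 50 = 30. The loss is 50 − 33 = 17 in every subsequent period, with present value 17·β/(1−β).
Deviation is unprofitable when 17·β/(1−β) ≥ 30, i.e. β/(1−β) ≥ 30/17.
Equivalently β ≥ 30/(30+17) = 30/47.

30/47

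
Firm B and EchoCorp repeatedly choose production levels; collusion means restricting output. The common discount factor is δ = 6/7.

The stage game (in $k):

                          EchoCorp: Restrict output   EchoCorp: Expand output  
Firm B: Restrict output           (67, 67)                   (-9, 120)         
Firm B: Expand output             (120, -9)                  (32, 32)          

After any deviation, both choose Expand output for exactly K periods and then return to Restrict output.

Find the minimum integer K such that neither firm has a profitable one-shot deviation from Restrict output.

Need Σ_{k=1}^{K} δ^k ≥ (120−67)/(67−32) = 1.5143 at δ = 6/7.
At K = 1 the sum is 0.8571 < 1.5143; at K = 2 it is 1.5918 ≥ 1.5143.
So the minimum punishment length is K = 2.

2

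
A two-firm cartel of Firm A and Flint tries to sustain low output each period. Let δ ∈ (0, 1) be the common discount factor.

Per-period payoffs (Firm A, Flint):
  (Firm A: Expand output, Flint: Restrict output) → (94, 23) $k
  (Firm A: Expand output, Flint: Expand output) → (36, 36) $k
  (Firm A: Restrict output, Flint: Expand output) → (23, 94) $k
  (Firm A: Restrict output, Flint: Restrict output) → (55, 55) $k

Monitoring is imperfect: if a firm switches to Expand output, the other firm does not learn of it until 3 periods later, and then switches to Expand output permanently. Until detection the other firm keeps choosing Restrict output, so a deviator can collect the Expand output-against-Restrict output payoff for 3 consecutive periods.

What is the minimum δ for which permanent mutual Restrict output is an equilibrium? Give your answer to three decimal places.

The best deviation is to choose Expand output for all 3 undetected periods, earning 94 each, then 36 forever once detected.
Deviation value: 94(1−δ^3)/(1−δ) + 36δ^3/(1−δ); cooperation value: 55/(1−δ).
IC: 55 ≥ 94(1−δ^3) + 36δ^3 = 94 − 58δ^3.
So δ^3 ≥ 39/58, giving δ ≥ (39/58)^(1/3) ≈ 0.876.

0.876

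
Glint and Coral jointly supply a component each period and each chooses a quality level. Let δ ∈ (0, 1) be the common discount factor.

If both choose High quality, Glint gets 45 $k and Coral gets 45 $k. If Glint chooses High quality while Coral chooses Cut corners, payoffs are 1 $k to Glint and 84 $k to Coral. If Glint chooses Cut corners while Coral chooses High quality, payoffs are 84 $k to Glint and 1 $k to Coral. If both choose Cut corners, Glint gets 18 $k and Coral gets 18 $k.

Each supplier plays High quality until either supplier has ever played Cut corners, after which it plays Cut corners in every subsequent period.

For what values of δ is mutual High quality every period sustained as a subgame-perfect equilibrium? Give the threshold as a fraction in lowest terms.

45/(1−δ) ≥ 84 + 18δ/(1−δ)
45 ≥ 84 − 66δ
δ ≥ 39/66 = 13/22.

13/22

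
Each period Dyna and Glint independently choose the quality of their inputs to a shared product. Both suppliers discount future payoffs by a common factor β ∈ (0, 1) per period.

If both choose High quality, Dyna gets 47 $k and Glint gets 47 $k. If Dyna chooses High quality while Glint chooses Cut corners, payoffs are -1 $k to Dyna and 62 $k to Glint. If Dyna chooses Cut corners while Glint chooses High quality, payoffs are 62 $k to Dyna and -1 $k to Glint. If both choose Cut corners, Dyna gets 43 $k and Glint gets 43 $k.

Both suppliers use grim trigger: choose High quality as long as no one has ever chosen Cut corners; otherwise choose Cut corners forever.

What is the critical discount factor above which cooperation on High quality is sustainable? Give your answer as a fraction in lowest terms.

Under grim trigger the critical discount factor is (T−C)/(T−P) with T = 62, C = 47, P = 43.
β* = (62−47)/(62−43) = 15/19.

15/19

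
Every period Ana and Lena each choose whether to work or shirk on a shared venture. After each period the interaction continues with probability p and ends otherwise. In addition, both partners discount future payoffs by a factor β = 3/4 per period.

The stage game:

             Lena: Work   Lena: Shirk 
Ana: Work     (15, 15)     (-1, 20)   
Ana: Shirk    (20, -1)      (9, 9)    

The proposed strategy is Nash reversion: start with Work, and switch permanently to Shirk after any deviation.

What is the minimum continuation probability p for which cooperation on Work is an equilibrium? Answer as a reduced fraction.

20/33

With continuation probability p and discount β, the effective per-period discount factor is βp.
Grim-trigger IC: βp ≥ (20−15)/(20−9) = 5/11.
So p ≥ (5/11)/(3/4) = 20/33.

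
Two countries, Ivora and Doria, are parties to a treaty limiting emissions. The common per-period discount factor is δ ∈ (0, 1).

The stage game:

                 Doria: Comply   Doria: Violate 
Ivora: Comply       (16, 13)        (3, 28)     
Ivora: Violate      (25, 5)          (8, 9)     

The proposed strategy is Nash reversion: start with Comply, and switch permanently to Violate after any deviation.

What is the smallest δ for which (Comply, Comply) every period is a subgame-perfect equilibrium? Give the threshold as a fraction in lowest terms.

Ivora: cooperation gives 16 each period; deviation gives 25 once then 8 forever.
  16/(1−δ) ≥ 25 + 8δ/(1−δ) ⇒ δ ≥ 9/17.
Doria: cooperation gives 13 each period; deviation gives 28 once then 9 forever.
  δ ≥ 15/19.
Both must hold, so the binding constraint is Doria's: δ ≥ 15/19.

15/19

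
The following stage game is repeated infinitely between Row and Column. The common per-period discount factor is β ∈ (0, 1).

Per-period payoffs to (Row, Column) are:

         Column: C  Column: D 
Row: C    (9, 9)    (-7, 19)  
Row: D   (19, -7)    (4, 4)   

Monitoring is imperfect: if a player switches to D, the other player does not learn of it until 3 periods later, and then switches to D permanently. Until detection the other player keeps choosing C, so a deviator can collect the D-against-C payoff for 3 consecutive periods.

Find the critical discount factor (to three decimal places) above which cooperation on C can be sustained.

Deviating for the 3 undetected periods gains 19−9 = 10 per period over cooperation, then loses 9−4 = 5 per period forever once punishment starts.
Gain: 10(1 + β + … + β^2); loss: 5·β^3/(1−β).
No profitable deviation ⇔ 10(1−β^3) ≤ 5·β^3, i.e. β^3 ≥ 10/(10+5) = 2/3.
Hence β ≥ (2/3)^(1/3) ≈ 0.874.

0.874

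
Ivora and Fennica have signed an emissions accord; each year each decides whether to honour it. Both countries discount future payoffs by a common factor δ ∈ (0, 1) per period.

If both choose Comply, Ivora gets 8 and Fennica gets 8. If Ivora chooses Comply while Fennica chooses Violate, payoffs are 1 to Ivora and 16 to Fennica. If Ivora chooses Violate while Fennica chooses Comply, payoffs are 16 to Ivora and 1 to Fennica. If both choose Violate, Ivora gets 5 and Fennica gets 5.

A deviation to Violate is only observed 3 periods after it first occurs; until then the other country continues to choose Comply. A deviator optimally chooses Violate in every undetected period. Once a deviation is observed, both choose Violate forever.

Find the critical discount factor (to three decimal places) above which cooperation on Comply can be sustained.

0.899

The best deviation is to choose Violate for all 3 undetected periods, earning 16 each, then 5 forever once detected.
Deviation value: 16(1−δ^3)/(1−δ) + 5δ^3/(1−δ); cooperation value: 8/(1−δ).
IC: 8 ≥ 16(1−δ^3) + 5δ^3 = 16 − 11δ^3.
So δ^3 ≥ 8/11, giving δ ≥ (8/11)^(1/3) ≈ 0.899.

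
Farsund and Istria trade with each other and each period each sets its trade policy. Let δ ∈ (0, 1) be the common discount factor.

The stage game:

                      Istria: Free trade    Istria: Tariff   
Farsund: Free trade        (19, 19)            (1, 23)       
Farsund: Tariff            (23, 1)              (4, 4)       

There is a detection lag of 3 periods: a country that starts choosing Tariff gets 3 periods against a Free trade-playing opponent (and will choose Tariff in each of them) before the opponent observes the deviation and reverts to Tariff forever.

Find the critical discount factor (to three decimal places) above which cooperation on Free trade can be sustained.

0.595

Deviating for the 3 undetected periods gains 23−19 = 4 per period over cooperation, then loses 19−4 = 15 per period forever once punishment starts.
Gain: 4(1 + δ + … + δ^2); loss: 15·δ^3/(1−δ).
No profitable deviation ⇔ 4(1−δ^3) ≤ 15·δ^3, i.e. δ^3 ≥ 4/(4+15) = 4/19.
Hence δ ≥ (4/19)^(1/3) ≈ 0.595.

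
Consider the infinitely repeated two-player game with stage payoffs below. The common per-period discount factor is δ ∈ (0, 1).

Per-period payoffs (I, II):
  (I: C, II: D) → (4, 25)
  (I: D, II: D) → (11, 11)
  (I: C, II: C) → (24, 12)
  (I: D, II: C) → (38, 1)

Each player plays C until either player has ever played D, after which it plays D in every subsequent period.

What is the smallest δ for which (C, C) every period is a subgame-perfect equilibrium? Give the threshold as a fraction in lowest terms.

I: cooperation gives 24 each period; deviation gives 38 once then 11 forever.
  24/(1−δ) ≥ 38 + 11δ/(1−δ) ⇒ δ ≥ 14/27.
II: cooperation gives 12 each period; deviation gives 25 once then 11 forever.
  δ ≥ 13/14.
Both must hold, so the binding constraint is II's: δ ≥ 13/14.

13/14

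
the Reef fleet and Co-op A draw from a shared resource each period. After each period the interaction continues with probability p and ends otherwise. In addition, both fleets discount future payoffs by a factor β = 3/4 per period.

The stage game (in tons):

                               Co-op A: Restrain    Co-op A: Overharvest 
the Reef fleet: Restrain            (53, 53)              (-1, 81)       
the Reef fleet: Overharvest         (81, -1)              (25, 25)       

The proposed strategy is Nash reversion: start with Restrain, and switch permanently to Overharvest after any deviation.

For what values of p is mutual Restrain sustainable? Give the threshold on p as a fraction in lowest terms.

Expected continuation weight on next period's payoff is β·p = 3/4·p, which plays the role of the discount factor.
Cooperation requires 3/4·p ≥ (81−53)/(81−25) = 1/2, hence p ≥ 2/3.

2/3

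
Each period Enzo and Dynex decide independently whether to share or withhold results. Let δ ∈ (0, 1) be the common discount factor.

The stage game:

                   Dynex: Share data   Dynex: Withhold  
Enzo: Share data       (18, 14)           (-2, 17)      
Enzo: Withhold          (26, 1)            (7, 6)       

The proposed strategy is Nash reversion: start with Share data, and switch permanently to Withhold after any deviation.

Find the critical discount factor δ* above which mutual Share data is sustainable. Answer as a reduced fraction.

Enzo: cooperation gives 18 each period; deviation gives 26 once then 7 forever.
  18/(1−δ) ≥ 26 + 7δ/(1−δ) ⇒ δ ≥ 8/19.
Dynex: cooperation gives 14 each period; deviation gives 17 once then 6 forever.
  δ ≥ 3/11.
Both must hold, so the binding constraint is Enzo's: δ ≥ 8/19.

8/19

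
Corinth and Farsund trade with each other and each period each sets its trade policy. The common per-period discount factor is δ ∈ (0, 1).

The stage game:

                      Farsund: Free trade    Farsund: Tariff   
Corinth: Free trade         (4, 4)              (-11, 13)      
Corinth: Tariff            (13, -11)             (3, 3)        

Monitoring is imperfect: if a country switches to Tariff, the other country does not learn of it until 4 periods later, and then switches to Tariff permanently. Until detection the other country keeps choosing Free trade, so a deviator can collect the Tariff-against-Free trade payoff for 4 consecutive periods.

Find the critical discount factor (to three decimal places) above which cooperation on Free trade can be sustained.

0.974

The best deviation is to choose Tariff for all 4 undetected periods, earning 13 each, then 3 forever once detected.
Deviation value: 13(1−δ^4)/(1−δ) + 3δ^4/(1−δ); cooperation value: 4/(1−δ).
IC: 4 ≥ 13(1−δ^4) + 3δ^4 = 13 − 10δ^4.
So δ^4 ≥ 9/10, giving δ ≥ (9/10)^(1/4) ≈ 0.974.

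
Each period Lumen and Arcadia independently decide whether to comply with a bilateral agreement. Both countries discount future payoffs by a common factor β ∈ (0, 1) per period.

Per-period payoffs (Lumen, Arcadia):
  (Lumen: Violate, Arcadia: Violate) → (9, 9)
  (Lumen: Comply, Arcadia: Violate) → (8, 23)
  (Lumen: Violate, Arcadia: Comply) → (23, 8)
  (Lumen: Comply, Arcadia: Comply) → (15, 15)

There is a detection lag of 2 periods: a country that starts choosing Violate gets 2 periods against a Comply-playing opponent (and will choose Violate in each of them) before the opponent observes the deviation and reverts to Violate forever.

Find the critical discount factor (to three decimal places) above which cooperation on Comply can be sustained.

A deviator earns 23 for 2 periods, then 9 forever; cooperating earns 15 forever. Multiplying the IC by (1−β):
15 ≥ 23(1−β^2) + 9β^2, so 14·β^2 ≥ 8 and β^2 ≥ 4/7.
β ≥ (4/7)^(1/2) ≈ 0.756.

0.756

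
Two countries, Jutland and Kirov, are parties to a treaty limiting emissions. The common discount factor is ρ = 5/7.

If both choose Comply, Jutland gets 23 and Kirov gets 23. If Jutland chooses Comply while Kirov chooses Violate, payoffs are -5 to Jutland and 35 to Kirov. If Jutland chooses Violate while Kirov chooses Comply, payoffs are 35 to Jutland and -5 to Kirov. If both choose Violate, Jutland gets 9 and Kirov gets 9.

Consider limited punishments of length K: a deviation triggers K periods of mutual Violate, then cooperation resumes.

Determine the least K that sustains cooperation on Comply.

2

IC: ρ(1−ρ^K)/(1−ρ) ≥ (35−23)/(23−9) = 6/7.
With ρ = 5/7: need 1 − ρ^K ≥ 6/7·(1−5/7)/(5/7), i.e. ρ^K ≤ 0.6571.
Since (5/7)^1 = 0.7143 and (5/7)^2 = 0.5102, the smallest such K is 2.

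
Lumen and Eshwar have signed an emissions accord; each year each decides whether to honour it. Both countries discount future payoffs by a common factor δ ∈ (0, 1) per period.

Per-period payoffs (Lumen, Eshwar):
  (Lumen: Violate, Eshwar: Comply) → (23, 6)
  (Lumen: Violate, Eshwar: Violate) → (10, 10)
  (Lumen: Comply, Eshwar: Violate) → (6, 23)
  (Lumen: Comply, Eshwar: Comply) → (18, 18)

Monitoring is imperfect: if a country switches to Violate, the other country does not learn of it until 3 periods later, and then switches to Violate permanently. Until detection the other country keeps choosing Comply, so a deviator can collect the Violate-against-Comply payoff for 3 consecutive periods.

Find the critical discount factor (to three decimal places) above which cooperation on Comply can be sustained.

0.727

A deviator earns 23 for 3 periods, then 10 forever; cooperating earns 18 forever. Multiplying the IC by (1−δ):
18 ≥ 23(1−δ^3) + 10δ^3, so 13·δ^3 ≥ 5 and δ^3 ≥ 5/13.
δ ≥ (5/13)^(1/3) ≈ 0.727.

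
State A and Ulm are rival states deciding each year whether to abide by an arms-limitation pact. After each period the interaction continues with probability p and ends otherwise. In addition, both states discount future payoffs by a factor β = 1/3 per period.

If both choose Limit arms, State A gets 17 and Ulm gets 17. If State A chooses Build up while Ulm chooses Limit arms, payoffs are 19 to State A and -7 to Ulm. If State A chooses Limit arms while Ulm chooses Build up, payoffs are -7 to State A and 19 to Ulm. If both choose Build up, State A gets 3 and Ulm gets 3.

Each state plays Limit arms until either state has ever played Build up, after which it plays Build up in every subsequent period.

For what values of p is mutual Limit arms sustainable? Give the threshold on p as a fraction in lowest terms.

3/8

Expected continuation weight on next period's payoff is β·p = 1/3·p, which plays the role of the discount factor.
Cooperation requires 1/3·p ≥ (19−17)/(19−3) = 1/8, hence p ≥ 3/8.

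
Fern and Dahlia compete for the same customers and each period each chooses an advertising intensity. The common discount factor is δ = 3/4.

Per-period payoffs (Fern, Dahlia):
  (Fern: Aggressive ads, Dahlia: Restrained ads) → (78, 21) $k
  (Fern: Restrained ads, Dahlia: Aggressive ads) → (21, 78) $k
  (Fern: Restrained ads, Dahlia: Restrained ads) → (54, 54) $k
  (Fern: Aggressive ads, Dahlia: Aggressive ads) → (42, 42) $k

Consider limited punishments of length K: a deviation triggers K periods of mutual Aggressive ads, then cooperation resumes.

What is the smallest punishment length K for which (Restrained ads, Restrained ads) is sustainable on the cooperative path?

4

Need Σ_{k=1}^{K} δ^k ≥ (78−54)/(54−42) = 2.0000 at δ = 3/4.
At K = 3 the sum is 1.7344 < 2.0000; at K = 4 it is 2.0508 ≥ 2.0000.
So the minimum punishment length is K = 4.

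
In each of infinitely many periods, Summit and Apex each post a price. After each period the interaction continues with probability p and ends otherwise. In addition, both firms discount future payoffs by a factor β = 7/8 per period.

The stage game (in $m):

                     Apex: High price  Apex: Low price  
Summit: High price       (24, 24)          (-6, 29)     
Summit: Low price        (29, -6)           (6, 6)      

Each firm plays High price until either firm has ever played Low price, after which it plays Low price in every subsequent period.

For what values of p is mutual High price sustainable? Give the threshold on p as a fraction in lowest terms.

Expected continuation weight on next period's payoff is β·p = 7/8·p, which plays the role of the discount factor.
Cooperation requires 7/8·p ≥ (29−24)/(29−6) = 5/23, hence p ≥ 40/161.

40/161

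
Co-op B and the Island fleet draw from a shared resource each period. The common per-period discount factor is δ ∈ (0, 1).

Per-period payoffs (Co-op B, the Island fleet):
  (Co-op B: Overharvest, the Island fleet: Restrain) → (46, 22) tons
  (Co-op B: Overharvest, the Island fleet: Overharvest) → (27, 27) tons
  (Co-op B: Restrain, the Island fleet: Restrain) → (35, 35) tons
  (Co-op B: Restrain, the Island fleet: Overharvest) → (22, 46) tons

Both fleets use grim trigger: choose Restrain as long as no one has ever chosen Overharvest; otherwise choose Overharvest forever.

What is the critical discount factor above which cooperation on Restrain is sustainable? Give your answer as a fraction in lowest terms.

Under grim trigger the critical discount factor is (T−C)/(T−P) with T = 46, C = 35, P = 27.
δ* = (46−35)/(46−27) = 11/19.

11/19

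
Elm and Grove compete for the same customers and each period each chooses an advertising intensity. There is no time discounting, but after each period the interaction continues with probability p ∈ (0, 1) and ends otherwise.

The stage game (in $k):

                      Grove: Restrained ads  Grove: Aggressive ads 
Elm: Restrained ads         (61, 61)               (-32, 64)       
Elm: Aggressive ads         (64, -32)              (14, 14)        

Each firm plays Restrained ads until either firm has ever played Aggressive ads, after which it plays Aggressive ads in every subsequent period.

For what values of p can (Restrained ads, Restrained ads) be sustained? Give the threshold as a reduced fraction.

3/50

Expected cooperation value is 61 + p·61 + p²·61 + … = 61/(1−p); deviation gives 64 + p·14/(1−p).
61 ≥ 64(1−p) + 14p ⇒ 50p ≥ 3 ⇒ p ≥ 3/50.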